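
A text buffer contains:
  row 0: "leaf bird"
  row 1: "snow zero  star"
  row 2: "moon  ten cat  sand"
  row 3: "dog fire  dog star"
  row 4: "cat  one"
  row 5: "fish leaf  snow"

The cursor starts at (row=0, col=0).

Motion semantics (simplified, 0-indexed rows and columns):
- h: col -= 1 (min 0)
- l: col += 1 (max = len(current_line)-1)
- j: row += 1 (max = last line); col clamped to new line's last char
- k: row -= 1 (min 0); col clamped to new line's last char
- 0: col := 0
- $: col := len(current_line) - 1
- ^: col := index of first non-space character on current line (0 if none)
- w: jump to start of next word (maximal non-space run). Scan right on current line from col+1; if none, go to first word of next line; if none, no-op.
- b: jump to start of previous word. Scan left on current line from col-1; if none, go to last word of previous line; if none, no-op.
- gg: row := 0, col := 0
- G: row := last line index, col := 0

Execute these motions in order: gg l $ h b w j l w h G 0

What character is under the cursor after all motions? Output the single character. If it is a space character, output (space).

Answer: f

Derivation:
After 1 (gg): row=0 col=0 char='l'
After 2 (l): row=0 col=1 char='e'
After 3 ($): row=0 col=8 char='d'
After 4 (h): row=0 col=7 char='r'
After 5 (b): row=0 col=5 char='b'
After 6 (w): row=1 col=0 char='s'
After 7 (j): row=2 col=0 char='m'
After 8 (l): row=2 col=1 char='o'
After 9 (w): row=2 col=6 char='t'
After 10 (h): row=2 col=5 char='_'
After 11 (G): row=5 col=0 char='f'
After 12 (0): row=5 col=0 char='f'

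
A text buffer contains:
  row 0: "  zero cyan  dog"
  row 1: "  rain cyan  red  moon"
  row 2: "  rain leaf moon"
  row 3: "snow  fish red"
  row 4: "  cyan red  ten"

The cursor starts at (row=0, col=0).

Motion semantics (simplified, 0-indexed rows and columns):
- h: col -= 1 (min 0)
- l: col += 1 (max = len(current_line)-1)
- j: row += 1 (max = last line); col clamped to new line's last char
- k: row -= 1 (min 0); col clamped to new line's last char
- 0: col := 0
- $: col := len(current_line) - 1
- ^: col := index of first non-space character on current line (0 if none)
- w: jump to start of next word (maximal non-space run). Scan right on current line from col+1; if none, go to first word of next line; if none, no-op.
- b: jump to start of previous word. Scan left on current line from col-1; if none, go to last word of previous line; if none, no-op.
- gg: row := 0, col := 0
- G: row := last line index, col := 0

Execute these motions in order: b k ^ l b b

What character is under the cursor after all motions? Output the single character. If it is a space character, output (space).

After 1 (b): row=0 col=0 char='_'
After 2 (k): row=0 col=0 char='_'
After 3 (^): row=0 col=2 char='z'
After 4 (l): row=0 col=3 char='e'
After 5 (b): row=0 col=2 char='z'
After 6 (b): row=0 col=2 char='z'

Answer: z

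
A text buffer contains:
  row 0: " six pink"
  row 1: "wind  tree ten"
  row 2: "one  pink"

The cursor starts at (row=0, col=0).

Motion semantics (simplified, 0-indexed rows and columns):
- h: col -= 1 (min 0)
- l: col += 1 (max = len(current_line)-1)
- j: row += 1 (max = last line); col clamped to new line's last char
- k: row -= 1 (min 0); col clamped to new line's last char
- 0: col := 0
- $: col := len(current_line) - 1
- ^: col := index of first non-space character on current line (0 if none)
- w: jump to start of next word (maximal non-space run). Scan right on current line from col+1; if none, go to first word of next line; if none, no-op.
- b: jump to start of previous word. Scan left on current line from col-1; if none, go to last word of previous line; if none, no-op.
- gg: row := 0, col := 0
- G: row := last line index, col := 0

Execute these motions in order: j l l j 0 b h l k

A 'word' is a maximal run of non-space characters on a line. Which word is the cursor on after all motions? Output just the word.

Answer: pink

Derivation:
After 1 (j): row=1 col=0 char='w'
After 2 (l): row=1 col=1 char='i'
After 3 (l): row=1 col=2 char='n'
After 4 (j): row=2 col=2 char='e'
After 5 (0): row=2 col=0 char='o'
After 6 (b): row=1 col=11 char='t'
After 7 (h): row=1 col=10 char='_'
After 8 (l): row=1 col=11 char='t'
After 9 (k): row=0 col=8 char='k'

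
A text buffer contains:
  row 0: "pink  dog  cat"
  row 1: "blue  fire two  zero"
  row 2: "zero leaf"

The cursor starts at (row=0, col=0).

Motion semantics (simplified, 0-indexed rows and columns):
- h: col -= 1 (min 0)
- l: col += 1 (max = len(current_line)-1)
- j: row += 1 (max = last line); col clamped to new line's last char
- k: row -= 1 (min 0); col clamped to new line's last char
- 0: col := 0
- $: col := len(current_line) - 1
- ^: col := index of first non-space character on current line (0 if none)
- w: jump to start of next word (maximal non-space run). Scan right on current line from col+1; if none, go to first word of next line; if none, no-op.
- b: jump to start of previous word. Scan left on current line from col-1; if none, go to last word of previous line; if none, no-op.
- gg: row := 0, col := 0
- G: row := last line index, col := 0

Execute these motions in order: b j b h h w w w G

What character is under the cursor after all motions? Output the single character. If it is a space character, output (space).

Answer: z

Derivation:
After 1 (b): row=0 col=0 char='p'
After 2 (j): row=1 col=0 char='b'
After 3 (b): row=0 col=11 char='c'
After 4 (h): row=0 col=10 char='_'
After 5 (h): row=0 col=9 char='_'
After 6 (w): row=0 col=11 char='c'
After 7 (w): row=1 col=0 char='b'
After 8 (w): row=1 col=6 char='f'
After 9 (G): row=2 col=0 char='z'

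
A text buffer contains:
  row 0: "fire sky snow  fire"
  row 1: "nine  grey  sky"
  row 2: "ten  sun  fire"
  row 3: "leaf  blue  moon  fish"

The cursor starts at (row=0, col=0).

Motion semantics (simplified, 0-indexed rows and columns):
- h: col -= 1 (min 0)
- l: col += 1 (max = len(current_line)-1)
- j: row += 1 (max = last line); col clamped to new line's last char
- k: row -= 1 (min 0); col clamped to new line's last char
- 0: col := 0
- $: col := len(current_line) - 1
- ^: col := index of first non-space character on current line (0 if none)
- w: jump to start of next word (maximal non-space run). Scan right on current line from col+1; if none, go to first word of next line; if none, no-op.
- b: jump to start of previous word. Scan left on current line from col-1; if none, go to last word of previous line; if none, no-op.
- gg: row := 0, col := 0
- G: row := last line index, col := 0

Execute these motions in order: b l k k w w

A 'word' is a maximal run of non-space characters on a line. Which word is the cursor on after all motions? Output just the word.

Answer: snow

Derivation:
After 1 (b): row=0 col=0 char='f'
After 2 (l): row=0 col=1 char='i'
After 3 (k): row=0 col=1 char='i'
After 4 (k): row=0 col=1 char='i'
After 5 (w): row=0 col=5 char='s'
After 6 (w): row=0 col=9 char='s'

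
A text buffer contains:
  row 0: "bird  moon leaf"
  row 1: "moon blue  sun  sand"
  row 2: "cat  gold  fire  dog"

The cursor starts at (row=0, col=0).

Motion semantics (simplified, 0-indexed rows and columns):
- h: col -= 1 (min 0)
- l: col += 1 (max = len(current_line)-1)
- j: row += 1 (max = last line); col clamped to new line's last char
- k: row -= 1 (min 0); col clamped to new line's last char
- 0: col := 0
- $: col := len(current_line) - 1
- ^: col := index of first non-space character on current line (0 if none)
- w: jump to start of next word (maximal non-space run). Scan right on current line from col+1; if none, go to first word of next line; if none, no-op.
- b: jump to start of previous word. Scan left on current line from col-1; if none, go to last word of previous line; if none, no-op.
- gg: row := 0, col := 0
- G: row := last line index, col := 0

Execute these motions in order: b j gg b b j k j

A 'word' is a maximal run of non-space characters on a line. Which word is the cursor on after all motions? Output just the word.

Answer: moon

Derivation:
After 1 (b): row=0 col=0 char='b'
After 2 (j): row=1 col=0 char='m'
After 3 (gg): row=0 col=0 char='b'
After 4 (b): row=0 col=0 char='b'
After 5 (b): row=0 col=0 char='b'
After 6 (j): row=1 col=0 char='m'
After 7 (k): row=0 col=0 char='b'
After 8 (j): row=1 col=0 char='m'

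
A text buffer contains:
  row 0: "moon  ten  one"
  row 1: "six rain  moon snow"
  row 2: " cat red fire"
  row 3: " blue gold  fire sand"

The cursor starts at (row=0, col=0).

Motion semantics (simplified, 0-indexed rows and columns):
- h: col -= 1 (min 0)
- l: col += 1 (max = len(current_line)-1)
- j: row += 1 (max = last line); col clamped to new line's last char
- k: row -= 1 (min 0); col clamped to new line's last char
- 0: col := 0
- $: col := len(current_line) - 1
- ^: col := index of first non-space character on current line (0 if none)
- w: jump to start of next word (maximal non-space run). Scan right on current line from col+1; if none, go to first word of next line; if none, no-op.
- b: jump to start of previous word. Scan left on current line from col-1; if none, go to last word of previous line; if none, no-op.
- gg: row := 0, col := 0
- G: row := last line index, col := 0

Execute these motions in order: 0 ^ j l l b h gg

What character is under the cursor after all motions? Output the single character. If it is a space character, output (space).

After 1 (0): row=0 col=0 char='m'
After 2 (^): row=0 col=0 char='m'
After 3 (j): row=1 col=0 char='s'
After 4 (l): row=1 col=1 char='i'
After 5 (l): row=1 col=2 char='x'
After 6 (b): row=1 col=0 char='s'
After 7 (h): row=1 col=0 char='s'
After 8 (gg): row=0 col=0 char='m'

Answer: m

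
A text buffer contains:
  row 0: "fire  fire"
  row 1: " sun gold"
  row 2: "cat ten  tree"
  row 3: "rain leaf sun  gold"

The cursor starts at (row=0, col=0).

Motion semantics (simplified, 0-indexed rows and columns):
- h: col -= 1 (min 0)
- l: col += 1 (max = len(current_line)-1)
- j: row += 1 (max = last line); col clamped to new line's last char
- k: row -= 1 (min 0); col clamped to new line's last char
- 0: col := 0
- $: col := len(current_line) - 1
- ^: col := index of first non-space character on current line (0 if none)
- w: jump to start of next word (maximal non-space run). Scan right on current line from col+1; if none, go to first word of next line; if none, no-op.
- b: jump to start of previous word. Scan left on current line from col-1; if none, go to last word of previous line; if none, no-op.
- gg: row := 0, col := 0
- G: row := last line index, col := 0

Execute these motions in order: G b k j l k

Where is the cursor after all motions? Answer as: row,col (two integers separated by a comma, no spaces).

After 1 (G): row=3 col=0 char='r'
After 2 (b): row=2 col=9 char='t'
After 3 (k): row=1 col=8 char='d'
After 4 (j): row=2 col=8 char='_'
After 5 (l): row=2 col=9 char='t'
After 6 (k): row=1 col=8 char='d'

Answer: 1,8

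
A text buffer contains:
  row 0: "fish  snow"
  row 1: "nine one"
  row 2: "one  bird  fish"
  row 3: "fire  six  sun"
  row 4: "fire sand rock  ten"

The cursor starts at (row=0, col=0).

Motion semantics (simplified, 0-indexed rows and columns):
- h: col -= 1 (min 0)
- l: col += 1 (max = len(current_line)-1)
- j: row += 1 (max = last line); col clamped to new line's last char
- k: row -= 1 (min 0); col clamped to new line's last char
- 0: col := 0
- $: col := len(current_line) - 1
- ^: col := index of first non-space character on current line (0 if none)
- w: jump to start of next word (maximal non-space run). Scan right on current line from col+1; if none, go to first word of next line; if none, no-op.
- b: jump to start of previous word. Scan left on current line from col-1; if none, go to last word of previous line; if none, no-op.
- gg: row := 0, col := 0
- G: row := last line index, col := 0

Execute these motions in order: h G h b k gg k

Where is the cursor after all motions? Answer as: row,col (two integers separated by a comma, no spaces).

Answer: 0,0

Derivation:
After 1 (h): row=0 col=0 char='f'
After 2 (G): row=4 col=0 char='f'
After 3 (h): row=4 col=0 char='f'
After 4 (b): row=3 col=11 char='s'
After 5 (k): row=2 col=11 char='f'
After 6 (gg): row=0 col=0 char='f'
After 7 (k): row=0 col=0 char='f'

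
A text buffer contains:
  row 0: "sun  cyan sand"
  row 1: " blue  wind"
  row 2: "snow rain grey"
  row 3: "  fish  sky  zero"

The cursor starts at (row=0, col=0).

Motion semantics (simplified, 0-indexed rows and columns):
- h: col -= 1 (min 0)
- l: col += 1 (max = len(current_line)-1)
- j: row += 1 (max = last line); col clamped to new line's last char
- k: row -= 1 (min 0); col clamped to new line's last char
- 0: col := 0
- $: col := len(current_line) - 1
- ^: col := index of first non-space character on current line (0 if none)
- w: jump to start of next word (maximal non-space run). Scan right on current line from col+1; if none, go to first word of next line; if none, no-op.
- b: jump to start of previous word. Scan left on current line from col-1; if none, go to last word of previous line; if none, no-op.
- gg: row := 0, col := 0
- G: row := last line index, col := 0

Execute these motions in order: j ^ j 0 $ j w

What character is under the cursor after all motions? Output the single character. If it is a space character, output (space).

Answer: z

Derivation:
After 1 (j): row=1 col=0 char='_'
After 2 (^): row=1 col=1 char='b'
After 3 (j): row=2 col=1 char='n'
After 4 (0): row=2 col=0 char='s'
After 5 ($): row=2 col=13 char='y'
After 6 (j): row=3 col=13 char='z'
After 7 (w): row=3 col=13 char='z'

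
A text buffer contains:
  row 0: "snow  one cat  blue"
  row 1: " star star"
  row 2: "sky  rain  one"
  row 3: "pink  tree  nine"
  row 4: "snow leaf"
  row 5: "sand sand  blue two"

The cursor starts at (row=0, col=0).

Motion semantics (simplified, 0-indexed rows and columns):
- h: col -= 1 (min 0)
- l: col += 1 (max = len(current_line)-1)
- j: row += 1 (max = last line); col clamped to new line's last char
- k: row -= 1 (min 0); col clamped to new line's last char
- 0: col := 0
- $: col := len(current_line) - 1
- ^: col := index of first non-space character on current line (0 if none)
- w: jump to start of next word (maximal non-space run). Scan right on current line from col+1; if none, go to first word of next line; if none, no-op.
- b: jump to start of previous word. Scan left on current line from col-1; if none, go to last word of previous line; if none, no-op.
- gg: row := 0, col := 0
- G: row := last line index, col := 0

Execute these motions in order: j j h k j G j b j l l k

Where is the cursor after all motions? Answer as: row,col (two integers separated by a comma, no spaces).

Answer: 4,7

Derivation:
After 1 (j): row=1 col=0 char='_'
After 2 (j): row=2 col=0 char='s'
After 3 (h): row=2 col=0 char='s'
After 4 (k): row=1 col=0 char='_'
After 5 (j): row=2 col=0 char='s'
After 6 (G): row=5 col=0 char='s'
After 7 (j): row=5 col=0 char='s'
After 8 (b): row=4 col=5 char='l'
After 9 (j): row=5 col=5 char='s'
After 10 (l): row=5 col=6 char='a'
After 11 (l): row=5 col=7 char='n'
After 12 (k): row=4 col=7 char='a'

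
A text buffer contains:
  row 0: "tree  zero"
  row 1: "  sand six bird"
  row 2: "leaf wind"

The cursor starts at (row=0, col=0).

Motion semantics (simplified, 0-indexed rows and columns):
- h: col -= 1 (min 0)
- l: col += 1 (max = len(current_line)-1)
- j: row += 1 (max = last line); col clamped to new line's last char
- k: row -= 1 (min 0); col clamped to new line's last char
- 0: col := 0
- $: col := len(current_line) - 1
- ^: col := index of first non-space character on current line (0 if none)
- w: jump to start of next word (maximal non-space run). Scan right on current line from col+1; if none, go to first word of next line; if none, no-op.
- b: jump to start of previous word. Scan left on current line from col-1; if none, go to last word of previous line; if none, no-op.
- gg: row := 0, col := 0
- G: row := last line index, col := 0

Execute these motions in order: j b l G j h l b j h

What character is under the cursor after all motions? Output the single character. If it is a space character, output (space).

After 1 (j): row=1 col=0 char='_'
After 2 (b): row=0 col=6 char='z'
After 3 (l): row=0 col=7 char='e'
After 4 (G): row=2 col=0 char='l'
After 5 (j): row=2 col=0 char='l'
After 6 (h): row=2 col=0 char='l'
After 7 (l): row=2 col=1 char='e'
After 8 (b): row=2 col=0 char='l'
After 9 (j): row=2 col=0 char='l'
After 10 (h): row=2 col=0 char='l'

Answer: l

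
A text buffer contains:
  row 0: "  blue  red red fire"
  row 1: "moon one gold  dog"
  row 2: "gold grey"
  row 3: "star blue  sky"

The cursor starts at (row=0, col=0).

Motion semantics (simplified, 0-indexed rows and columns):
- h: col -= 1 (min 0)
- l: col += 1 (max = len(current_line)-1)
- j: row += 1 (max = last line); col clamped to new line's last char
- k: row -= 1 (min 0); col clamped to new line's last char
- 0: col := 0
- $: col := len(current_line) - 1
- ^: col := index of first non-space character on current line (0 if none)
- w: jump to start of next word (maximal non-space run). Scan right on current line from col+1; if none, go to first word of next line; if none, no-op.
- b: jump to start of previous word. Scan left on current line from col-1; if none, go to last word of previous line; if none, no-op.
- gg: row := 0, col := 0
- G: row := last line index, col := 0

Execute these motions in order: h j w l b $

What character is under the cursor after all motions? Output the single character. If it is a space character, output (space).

After 1 (h): row=0 col=0 char='_'
After 2 (j): row=1 col=0 char='m'
After 3 (w): row=1 col=5 char='o'
After 4 (l): row=1 col=6 char='n'
After 5 (b): row=1 col=5 char='o'
After 6 ($): row=1 col=17 char='g'

Answer: g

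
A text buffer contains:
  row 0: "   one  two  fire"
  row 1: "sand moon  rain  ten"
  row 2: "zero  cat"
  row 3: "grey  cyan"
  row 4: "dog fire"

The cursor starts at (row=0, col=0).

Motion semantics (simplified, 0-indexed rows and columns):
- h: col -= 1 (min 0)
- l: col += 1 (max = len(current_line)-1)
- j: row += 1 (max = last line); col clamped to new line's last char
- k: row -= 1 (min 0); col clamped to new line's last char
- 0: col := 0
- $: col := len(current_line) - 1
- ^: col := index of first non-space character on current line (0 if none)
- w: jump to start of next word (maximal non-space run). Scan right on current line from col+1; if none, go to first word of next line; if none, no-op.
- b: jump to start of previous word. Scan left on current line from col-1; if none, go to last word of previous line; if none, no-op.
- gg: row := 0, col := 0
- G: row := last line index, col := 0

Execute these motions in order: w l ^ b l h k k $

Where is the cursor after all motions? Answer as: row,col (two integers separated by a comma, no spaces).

Answer: 0,16

Derivation:
After 1 (w): row=0 col=3 char='o'
After 2 (l): row=0 col=4 char='n'
After 3 (^): row=0 col=3 char='o'
After 4 (b): row=0 col=3 char='o'
After 5 (l): row=0 col=4 char='n'
After 6 (h): row=0 col=3 char='o'
After 7 (k): row=0 col=3 char='o'
After 8 (k): row=0 col=3 char='o'
After 9 ($): row=0 col=16 char='e'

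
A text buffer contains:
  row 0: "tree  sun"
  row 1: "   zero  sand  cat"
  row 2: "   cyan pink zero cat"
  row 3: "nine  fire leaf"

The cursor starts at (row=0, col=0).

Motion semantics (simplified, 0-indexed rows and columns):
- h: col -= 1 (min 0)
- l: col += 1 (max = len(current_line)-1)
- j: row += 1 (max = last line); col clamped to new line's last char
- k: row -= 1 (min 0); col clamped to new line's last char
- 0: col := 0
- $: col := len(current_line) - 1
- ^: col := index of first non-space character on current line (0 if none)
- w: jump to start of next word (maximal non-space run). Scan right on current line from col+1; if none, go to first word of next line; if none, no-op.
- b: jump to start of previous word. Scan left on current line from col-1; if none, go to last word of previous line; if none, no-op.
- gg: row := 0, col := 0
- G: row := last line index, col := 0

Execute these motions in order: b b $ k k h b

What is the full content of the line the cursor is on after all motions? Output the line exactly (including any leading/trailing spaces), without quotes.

After 1 (b): row=0 col=0 char='t'
After 2 (b): row=0 col=0 char='t'
After 3 ($): row=0 col=8 char='n'
After 4 (k): row=0 col=8 char='n'
After 5 (k): row=0 col=8 char='n'
After 6 (h): row=0 col=7 char='u'
After 7 (b): row=0 col=6 char='s'

Answer: tree  sun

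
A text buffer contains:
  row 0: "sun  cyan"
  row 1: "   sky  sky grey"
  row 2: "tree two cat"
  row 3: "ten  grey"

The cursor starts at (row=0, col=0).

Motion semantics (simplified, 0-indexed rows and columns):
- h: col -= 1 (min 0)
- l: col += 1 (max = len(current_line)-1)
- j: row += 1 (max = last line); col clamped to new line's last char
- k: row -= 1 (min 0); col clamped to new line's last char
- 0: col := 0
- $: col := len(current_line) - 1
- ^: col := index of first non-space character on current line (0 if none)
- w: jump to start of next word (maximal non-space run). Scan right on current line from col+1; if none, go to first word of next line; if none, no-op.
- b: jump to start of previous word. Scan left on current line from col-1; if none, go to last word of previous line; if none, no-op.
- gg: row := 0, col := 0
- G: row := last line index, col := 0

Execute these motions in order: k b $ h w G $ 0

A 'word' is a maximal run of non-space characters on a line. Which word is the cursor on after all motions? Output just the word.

Answer: ten

Derivation:
After 1 (k): row=0 col=0 char='s'
After 2 (b): row=0 col=0 char='s'
After 3 ($): row=0 col=8 char='n'
After 4 (h): row=0 col=7 char='a'
After 5 (w): row=1 col=3 char='s'
After 6 (G): row=3 col=0 char='t'
After 7 ($): row=3 col=8 char='y'
After 8 (0): row=3 col=0 char='t'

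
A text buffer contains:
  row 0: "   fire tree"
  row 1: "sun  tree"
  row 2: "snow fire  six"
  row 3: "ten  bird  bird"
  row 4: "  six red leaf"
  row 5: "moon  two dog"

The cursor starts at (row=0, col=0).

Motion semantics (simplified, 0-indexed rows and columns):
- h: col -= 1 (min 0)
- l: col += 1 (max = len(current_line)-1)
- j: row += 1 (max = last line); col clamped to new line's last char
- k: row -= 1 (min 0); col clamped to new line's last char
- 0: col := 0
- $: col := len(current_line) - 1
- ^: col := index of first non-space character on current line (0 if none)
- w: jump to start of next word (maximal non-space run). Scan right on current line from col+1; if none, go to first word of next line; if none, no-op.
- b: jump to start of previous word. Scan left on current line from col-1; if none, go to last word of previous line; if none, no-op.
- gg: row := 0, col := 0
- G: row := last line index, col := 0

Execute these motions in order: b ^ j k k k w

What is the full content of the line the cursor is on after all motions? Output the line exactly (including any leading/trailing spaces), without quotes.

After 1 (b): row=0 col=0 char='_'
After 2 (^): row=0 col=3 char='f'
After 3 (j): row=1 col=3 char='_'
After 4 (k): row=0 col=3 char='f'
After 5 (k): row=0 col=3 char='f'
After 6 (k): row=0 col=3 char='f'
After 7 (w): row=0 col=8 char='t'

Answer:    fire tree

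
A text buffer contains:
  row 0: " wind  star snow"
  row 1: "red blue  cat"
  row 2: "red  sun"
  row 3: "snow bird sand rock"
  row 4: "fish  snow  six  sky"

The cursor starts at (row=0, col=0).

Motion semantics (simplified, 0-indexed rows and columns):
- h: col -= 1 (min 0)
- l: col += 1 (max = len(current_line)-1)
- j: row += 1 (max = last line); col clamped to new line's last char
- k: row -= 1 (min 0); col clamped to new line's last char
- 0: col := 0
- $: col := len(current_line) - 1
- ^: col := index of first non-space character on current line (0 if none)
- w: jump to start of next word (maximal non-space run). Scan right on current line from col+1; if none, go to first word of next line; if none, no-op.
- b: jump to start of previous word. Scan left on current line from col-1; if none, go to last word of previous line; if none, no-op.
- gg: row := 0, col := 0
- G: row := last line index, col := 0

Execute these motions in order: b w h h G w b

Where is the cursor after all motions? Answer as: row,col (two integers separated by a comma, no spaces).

After 1 (b): row=0 col=0 char='_'
After 2 (w): row=0 col=1 char='w'
After 3 (h): row=0 col=0 char='_'
After 4 (h): row=0 col=0 char='_'
After 5 (G): row=4 col=0 char='f'
After 6 (w): row=4 col=6 char='s'
After 7 (b): row=4 col=0 char='f'

Answer: 4,0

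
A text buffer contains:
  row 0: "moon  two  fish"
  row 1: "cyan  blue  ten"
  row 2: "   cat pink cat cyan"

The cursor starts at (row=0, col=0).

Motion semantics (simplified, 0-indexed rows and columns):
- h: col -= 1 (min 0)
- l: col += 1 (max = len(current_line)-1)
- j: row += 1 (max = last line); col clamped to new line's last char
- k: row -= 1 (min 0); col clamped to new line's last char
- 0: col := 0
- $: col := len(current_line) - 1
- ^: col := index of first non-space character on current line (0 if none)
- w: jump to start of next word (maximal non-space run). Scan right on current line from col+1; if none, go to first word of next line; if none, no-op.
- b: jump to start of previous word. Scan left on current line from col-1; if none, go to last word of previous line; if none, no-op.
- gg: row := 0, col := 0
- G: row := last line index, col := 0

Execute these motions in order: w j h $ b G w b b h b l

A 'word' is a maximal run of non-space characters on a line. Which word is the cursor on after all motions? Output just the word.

After 1 (w): row=0 col=6 char='t'
After 2 (j): row=1 col=6 char='b'
After 3 (h): row=1 col=5 char='_'
After 4 ($): row=1 col=14 char='n'
After 5 (b): row=1 col=12 char='t'
After 6 (G): row=2 col=0 char='_'
After 7 (w): row=2 col=3 char='c'
After 8 (b): row=1 col=12 char='t'
After 9 (b): row=1 col=6 char='b'
After 10 (h): row=1 col=5 char='_'
After 11 (b): row=1 col=0 char='c'
After 12 (l): row=1 col=1 char='y'

Answer: cyan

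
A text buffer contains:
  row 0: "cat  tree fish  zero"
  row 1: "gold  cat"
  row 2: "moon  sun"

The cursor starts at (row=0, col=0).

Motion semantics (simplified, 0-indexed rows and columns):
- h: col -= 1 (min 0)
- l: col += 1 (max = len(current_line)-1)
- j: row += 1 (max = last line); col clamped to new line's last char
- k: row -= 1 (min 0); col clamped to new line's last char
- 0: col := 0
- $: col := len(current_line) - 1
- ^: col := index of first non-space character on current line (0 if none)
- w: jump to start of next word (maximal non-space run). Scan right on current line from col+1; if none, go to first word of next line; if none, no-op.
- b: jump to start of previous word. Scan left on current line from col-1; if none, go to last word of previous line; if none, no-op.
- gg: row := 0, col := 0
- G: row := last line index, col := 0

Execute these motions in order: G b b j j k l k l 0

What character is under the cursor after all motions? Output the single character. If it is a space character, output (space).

After 1 (G): row=2 col=0 char='m'
After 2 (b): row=1 col=6 char='c'
After 3 (b): row=1 col=0 char='g'
After 4 (j): row=2 col=0 char='m'
After 5 (j): row=2 col=0 char='m'
After 6 (k): row=1 col=0 char='g'
After 7 (l): row=1 col=1 char='o'
After 8 (k): row=0 col=1 char='a'
After 9 (l): row=0 col=2 char='t'
After 10 (0): row=0 col=0 char='c'

Answer: c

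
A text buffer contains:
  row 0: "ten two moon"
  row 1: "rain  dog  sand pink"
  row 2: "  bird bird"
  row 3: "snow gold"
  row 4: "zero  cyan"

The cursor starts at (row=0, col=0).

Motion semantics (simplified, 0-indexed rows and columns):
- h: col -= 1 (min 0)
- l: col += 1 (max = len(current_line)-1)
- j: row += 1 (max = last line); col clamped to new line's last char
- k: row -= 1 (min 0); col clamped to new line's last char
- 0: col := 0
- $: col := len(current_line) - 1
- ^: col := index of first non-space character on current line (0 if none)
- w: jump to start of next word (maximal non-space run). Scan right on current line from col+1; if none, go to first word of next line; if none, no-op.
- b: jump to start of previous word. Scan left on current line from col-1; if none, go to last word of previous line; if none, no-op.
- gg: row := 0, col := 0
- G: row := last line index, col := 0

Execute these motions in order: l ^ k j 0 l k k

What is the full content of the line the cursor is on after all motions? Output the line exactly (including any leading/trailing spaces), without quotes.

After 1 (l): row=0 col=1 char='e'
After 2 (^): row=0 col=0 char='t'
After 3 (k): row=0 col=0 char='t'
After 4 (j): row=1 col=0 char='r'
After 5 (0): row=1 col=0 char='r'
After 6 (l): row=1 col=1 char='a'
After 7 (k): row=0 col=1 char='e'
After 8 (k): row=0 col=1 char='e'

Answer: ten two moon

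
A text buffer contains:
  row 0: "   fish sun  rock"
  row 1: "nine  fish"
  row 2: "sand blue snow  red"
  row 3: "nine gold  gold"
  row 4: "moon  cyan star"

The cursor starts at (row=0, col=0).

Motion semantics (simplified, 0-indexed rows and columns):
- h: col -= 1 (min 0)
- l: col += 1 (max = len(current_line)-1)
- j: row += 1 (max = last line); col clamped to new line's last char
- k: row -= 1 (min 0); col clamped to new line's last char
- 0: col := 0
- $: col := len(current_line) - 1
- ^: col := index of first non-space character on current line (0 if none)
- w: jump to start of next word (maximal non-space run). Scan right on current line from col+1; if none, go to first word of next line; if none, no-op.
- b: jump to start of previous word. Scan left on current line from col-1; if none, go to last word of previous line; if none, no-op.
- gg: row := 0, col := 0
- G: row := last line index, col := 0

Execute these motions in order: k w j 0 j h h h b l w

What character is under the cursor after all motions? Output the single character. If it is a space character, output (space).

After 1 (k): row=0 col=0 char='_'
After 2 (w): row=0 col=3 char='f'
After 3 (j): row=1 col=3 char='e'
After 4 (0): row=1 col=0 char='n'
After 5 (j): row=2 col=0 char='s'
After 6 (h): row=2 col=0 char='s'
After 7 (h): row=2 col=0 char='s'
After 8 (h): row=2 col=0 char='s'
After 9 (b): row=1 col=6 char='f'
After 10 (l): row=1 col=7 char='i'
After 11 (w): row=2 col=0 char='s'

Answer: s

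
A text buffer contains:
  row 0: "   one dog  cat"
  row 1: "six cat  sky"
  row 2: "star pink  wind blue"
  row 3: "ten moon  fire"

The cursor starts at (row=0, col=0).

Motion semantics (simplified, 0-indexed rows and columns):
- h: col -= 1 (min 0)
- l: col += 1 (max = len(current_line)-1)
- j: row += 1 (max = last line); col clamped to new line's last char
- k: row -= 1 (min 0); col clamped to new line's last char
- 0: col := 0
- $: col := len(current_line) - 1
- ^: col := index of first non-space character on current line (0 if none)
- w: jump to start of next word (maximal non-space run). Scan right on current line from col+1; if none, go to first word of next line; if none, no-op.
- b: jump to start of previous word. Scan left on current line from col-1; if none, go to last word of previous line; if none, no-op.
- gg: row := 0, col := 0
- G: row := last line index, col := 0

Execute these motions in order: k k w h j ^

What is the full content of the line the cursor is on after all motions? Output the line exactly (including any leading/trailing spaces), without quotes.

After 1 (k): row=0 col=0 char='_'
After 2 (k): row=0 col=0 char='_'
After 3 (w): row=0 col=3 char='o'
After 4 (h): row=0 col=2 char='_'
After 5 (j): row=1 col=2 char='x'
After 6 (^): row=1 col=0 char='s'

Answer: six cat  sky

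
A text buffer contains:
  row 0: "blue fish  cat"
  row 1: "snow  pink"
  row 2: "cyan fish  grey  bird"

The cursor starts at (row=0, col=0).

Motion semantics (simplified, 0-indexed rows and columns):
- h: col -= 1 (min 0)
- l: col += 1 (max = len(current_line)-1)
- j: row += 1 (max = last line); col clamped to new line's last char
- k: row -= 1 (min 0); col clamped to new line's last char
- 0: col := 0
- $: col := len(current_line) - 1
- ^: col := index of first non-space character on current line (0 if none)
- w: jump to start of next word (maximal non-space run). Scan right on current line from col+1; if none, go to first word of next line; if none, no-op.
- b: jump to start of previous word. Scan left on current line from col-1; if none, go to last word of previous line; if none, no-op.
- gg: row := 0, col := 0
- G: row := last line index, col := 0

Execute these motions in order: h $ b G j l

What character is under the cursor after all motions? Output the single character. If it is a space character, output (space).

After 1 (h): row=0 col=0 char='b'
After 2 ($): row=0 col=13 char='t'
After 3 (b): row=0 col=11 char='c'
After 4 (G): row=2 col=0 char='c'
After 5 (j): row=2 col=0 char='c'
After 6 (l): row=2 col=1 char='y'

Answer: y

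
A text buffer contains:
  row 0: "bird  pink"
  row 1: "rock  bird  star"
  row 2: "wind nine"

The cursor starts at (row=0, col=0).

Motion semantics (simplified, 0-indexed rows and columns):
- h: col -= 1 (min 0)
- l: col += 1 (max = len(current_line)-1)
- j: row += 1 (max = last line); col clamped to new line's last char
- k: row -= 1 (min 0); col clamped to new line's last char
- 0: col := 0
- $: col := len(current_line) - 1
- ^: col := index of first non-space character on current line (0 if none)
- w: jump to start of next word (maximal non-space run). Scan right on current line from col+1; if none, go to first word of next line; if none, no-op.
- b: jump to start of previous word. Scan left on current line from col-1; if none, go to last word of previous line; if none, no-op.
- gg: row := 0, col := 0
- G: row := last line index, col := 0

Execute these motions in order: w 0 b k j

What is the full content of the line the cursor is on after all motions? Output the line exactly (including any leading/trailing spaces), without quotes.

After 1 (w): row=0 col=6 char='p'
After 2 (0): row=0 col=0 char='b'
After 3 (b): row=0 col=0 char='b'
After 4 (k): row=0 col=0 char='b'
After 5 (j): row=1 col=0 char='r'

Answer: rock  bird  star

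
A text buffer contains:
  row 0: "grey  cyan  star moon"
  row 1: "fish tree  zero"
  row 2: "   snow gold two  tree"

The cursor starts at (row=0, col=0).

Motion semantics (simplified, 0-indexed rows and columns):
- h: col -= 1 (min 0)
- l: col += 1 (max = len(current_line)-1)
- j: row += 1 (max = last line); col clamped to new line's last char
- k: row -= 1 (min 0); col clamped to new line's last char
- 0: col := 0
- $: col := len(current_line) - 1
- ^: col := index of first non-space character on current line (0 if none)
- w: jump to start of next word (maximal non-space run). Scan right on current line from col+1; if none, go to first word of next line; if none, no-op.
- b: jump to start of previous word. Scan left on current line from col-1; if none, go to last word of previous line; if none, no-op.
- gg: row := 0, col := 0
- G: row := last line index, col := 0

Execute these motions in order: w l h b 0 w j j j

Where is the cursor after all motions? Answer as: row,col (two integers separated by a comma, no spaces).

After 1 (w): row=0 col=6 char='c'
After 2 (l): row=0 col=7 char='y'
After 3 (h): row=0 col=6 char='c'
After 4 (b): row=0 col=0 char='g'
After 5 (0): row=0 col=0 char='g'
After 6 (w): row=0 col=6 char='c'
After 7 (j): row=1 col=6 char='r'
After 8 (j): row=2 col=6 char='w'
After 9 (j): row=2 col=6 char='w'

Answer: 2,6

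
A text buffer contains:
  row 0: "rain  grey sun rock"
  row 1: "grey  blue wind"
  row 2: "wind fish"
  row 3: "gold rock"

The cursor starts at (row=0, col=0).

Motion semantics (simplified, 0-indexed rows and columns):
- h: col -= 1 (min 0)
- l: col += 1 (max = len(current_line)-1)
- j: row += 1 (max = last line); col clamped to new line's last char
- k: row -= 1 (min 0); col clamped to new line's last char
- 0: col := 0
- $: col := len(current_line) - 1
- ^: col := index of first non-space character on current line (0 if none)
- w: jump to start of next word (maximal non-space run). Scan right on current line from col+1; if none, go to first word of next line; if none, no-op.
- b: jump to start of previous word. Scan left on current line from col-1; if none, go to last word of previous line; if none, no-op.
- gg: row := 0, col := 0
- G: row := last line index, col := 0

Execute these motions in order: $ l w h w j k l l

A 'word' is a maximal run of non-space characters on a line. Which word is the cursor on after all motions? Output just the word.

After 1 ($): row=0 col=18 char='k'
After 2 (l): row=0 col=18 char='k'
After 3 (w): row=1 col=0 char='g'
After 4 (h): row=1 col=0 char='g'
After 5 (w): row=1 col=6 char='b'
After 6 (j): row=2 col=6 char='i'
After 7 (k): row=1 col=6 char='b'
After 8 (l): row=1 col=7 char='l'
After 9 (l): row=1 col=8 char='u'

Answer: blue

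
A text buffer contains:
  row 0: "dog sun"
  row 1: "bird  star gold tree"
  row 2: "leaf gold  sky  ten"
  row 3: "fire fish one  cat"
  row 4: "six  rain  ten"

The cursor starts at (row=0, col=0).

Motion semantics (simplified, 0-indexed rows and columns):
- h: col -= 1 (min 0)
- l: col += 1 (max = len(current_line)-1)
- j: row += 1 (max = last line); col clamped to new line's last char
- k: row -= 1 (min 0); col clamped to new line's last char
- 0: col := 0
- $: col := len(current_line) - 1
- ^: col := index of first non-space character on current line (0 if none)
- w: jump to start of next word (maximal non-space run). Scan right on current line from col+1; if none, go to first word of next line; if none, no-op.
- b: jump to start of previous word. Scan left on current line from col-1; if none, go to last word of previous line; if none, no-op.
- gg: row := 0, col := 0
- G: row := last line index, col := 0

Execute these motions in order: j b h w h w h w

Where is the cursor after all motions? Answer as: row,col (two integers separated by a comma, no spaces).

After 1 (j): row=1 col=0 char='b'
After 2 (b): row=0 col=4 char='s'
After 3 (h): row=0 col=3 char='_'
After 4 (w): row=0 col=4 char='s'
After 5 (h): row=0 col=3 char='_'
After 6 (w): row=0 col=4 char='s'
After 7 (h): row=0 col=3 char='_'
After 8 (w): row=0 col=4 char='s'

Answer: 0,4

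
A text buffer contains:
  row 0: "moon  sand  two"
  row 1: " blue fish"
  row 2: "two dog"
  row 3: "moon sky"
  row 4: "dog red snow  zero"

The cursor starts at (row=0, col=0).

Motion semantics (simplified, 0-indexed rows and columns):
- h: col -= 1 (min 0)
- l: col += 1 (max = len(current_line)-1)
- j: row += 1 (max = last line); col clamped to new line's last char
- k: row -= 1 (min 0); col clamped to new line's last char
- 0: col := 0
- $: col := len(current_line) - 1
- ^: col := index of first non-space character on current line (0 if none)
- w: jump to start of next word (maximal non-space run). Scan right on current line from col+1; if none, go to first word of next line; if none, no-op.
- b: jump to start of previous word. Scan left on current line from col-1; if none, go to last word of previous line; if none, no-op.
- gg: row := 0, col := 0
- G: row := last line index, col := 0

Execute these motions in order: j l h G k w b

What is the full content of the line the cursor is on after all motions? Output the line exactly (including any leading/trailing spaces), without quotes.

After 1 (j): row=1 col=0 char='_'
After 2 (l): row=1 col=1 char='b'
After 3 (h): row=1 col=0 char='_'
After 4 (G): row=4 col=0 char='d'
After 5 (k): row=3 col=0 char='m'
After 6 (w): row=3 col=5 char='s'
After 7 (b): row=3 col=0 char='m'

Answer: moon sky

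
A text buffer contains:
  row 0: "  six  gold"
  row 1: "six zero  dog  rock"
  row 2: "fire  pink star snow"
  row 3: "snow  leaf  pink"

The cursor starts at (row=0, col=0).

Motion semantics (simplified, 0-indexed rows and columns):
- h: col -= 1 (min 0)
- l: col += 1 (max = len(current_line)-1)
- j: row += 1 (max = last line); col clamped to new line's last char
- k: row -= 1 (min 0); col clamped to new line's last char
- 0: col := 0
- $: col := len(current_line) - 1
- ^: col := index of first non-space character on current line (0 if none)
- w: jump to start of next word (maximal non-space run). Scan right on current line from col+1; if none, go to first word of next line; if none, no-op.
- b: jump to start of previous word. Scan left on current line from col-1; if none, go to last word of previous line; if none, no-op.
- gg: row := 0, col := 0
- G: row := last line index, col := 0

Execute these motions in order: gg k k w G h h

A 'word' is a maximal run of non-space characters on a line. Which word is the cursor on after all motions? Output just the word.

Answer: snow

Derivation:
After 1 (gg): row=0 col=0 char='_'
After 2 (k): row=0 col=0 char='_'
After 3 (k): row=0 col=0 char='_'
After 4 (w): row=0 col=2 char='s'
After 5 (G): row=3 col=0 char='s'
After 6 (h): row=3 col=0 char='s'
After 7 (h): row=3 col=0 char='s'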